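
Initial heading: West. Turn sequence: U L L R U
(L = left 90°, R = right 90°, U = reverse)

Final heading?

Start: West
  U (U-turn (180°)) -> East
  L (left (90° counter-clockwise)) -> North
  L (left (90° counter-clockwise)) -> West
  R (right (90° clockwise)) -> North
  U (U-turn (180°)) -> South
Final: South

Answer: Final heading: South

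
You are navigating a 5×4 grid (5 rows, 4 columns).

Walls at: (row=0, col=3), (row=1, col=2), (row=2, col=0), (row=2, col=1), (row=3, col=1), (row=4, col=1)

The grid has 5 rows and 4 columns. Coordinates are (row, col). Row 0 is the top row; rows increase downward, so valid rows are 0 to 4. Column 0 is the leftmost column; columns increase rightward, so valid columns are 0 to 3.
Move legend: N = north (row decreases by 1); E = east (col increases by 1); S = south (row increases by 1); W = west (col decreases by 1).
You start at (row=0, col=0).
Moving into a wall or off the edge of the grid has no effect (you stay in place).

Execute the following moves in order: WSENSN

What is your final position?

Start: (row=0, col=0)
  W (west): blocked, stay at (row=0, col=0)
  S (south): (row=0, col=0) -> (row=1, col=0)
  E (east): (row=1, col=0) -> (row=1, col=1)
  N (north): (row=1, col=1) -> (row=0, col=1)
  S (south): (row=0, col=1) -> (row=1, col=1)
  N (north): (row=1, col=1) -> (row=0, col=1)
Final: (row=0, col=1)

Answer: Final position: (row=0, col=1)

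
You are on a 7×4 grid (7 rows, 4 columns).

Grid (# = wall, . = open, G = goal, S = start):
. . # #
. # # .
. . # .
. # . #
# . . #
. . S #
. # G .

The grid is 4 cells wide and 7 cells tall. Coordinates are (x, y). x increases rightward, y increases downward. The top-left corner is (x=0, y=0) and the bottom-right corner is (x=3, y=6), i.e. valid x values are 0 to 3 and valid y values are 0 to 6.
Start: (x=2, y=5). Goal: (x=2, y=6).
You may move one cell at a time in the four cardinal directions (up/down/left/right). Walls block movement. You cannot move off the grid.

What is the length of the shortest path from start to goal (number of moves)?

Answer: Shortest path length: 1

Derivation:
BFS from (x=2, y=5) until reaching (x=2, y=6):
  Distance 0: (x=2, y=5)
  Distance 1: (x=2, y=4), (x=1, y=5), (x=2, y=6)  <- goal reached here
One shortest path (1 moves): (x=2, y=5) -> (x=2, y=6)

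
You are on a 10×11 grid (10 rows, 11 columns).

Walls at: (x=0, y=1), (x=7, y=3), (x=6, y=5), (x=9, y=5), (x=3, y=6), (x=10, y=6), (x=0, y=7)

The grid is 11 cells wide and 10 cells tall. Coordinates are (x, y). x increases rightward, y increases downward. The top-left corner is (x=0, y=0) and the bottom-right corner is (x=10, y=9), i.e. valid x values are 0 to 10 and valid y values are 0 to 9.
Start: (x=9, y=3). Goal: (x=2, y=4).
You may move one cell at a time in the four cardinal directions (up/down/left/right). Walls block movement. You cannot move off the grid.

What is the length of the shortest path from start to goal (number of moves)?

BFS from (x=9, y=3) until reaching (x=2, y=4):
  Distance 0: (x=9, y=3)
  Distance 1: (x=9, y=2), (x=8, y=3), (x=10, y=3), (x=9, y=4)
  Distance 2: (x=9, y=1), (x=8, y=2), (x=10, y=2), (x=8, y=4), (x=10, y=4)
  Distance 3: (x=9, y=0), (x=8, y=1), (x=10, y=1), (x=7, y=2), (x=7, y=4), (x=8, y=5), (x=10, y=5)
  Distance 4: (x=8, y=0), (x=10, y=0), (x=7, y=1), (x=6, y=2), (x=6, y=4), (x=7, y=5), (x=8, y=6)
  Distance 5: (x=7, y=0), (x=6, y=1), (x=5, y=2), (x=6, y=3), (x=5, y=4), (x=7, y=6), (x=9, y=6), (x=8, y=7)
  Distance 6: (x=6, y=0), (x=5, y=1), (x=4, y=2), (x=5, y=3), (x=4, y=4), (x=5, y=5), (x=6, y=6), (x=7, y=7), (x=9, y=7), (x=8, y=8)
  Distance 7: (x=5, y=0), (x=4, y=1), (x=3, y=2), (x=4, y=3), (x=3, y=4), (x=4, y=5), (x=5, y=6), (x=6, y=7), (x=10, y=7), (x=7, y=8), (x=9, y=8), (x=8, y=9)
  Distance 8: (x=4, y=0), (x=3, y=1), (x=2, y=2), (x=3, y=3), (x=2, y=4), (x=3, y=5), (x=4, y=6), (x=5, y=7), (x=6, y=8), (x=10, y=8), (x=7, y=9), (x=9, y=9)  <- goal reached here
One shortest path (8 moves): (x=9, y=3) -> (x=8, y=3) -> (x=8, y=4) -> (x=7, y=4) -> (x=6, y=4) -> (x=5, y=4) -> (x=4, y=4) -> (x=3, y=4) -> (x=2, y=4)

Answer: Shortest path length: 8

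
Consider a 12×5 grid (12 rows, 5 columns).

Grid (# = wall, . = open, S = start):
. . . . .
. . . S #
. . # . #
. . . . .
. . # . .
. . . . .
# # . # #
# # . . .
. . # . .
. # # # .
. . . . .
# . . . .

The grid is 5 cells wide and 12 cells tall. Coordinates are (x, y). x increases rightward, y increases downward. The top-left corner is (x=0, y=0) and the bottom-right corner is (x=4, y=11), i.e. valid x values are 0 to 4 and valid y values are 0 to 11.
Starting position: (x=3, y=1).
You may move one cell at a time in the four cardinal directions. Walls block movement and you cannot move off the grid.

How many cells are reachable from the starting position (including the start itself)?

Answer: Reachable cells: 45

Derivation:
BFS flood-fill from (x=3, y=1):
  Distance 0: (x=3, y=1)
  Distance 1: (x=3, y=0), (x=2, y=1), (x=3, y=2)
  Distance 2: (x=2, y=0), (x=4, y=0), (x=1, y=1), (x=3, y=3)
  Distance 3: (x=1, y=0), (x=0, y=1), (x=1, y=2), (x=2, y=3), (x=4, y=3), (x=3, y=4)
  Distance 4: (x=0, y=0), (x=0, y=2), (x=1, y=3), (x=4, y=4), (x=3, y=5)
  Distance 5: (x=0, y=3), (x=1, y=4), (x=2, y=5), (x=4, y=5)
  Distance 6: (x=0, y=4), (x=1, y=5), (x=2, y=6)
  Distance 7: (x=0, y=5), (x=2, y=7)
  Distance 8: (x=3, y=7)
  Distance 9: (x=4, y=7), (x=3, y=8)
  Distance 10: (x=4, y=8)
  Distance 11: (x=4, y=9)
  Distance 12: (x=4, y=10)
  Distance 13: (x=3, y=10), (x=4, y=11)
  Distance 14: (x=2, y=10), (x=3, y=11)
  Distance 15: (x=1, y=10), (x=2, y=11)
  Distance 16: (x=0, y=10), (x=1, y=11)
  Distance 17: (x=0, y=9)
  Distance 18: (x=0, y=8)
  Distance 19: (x=1, y=8)
Total reachable: 45 (grid has 45 open cells total)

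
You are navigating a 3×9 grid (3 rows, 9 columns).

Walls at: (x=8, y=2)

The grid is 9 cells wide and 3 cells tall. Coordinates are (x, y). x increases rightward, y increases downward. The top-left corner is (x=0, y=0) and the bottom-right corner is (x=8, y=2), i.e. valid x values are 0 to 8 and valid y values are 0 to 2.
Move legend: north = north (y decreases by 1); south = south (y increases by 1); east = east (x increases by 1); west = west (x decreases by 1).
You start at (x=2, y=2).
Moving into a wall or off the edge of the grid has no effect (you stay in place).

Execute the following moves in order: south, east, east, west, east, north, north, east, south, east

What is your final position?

Answer: Final position: (x=6, y=1)

Derivation:
Start: (x=2, y=2)
  south (south): blocked, stay at (x=2, y=2)
  east (east): (x=2, y=2) -> (x=3, y=2)
  east (east): (x=3, y=2) -> (x=4, y=2)
  west (west): (x=4, y=2) -> (x=3, y=2)
  east (east): (x=3, y=2) -> (x=4, y=2)
  north (north): (x=4, y=2) -> (x=4, y=1)
  north (north): (x=4, y=1) -> (x=4, y=0)
  east (east): (x=4, y=0) -> (x=5, y=0)
  south (south): (x=5, y=0) -> (x=5, y=1)
  east (east): (x=5, y=1) -> (x=6, y=1)
Final: (x=6, y=1)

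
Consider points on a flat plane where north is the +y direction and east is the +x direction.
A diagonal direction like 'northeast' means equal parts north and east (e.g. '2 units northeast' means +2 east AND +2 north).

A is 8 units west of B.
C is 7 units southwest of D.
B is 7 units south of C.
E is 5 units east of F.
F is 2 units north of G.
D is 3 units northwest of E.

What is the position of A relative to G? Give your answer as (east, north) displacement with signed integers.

Answer: A is at (east=-13, north=-9) relative to G.

Derivation:
Place G at the origin (east=0, north=0).
  F is 2 units north of G: delta (east=+0, north=+2); F at (east=0, north=2).
  E is 5 units east of F: delta (east=+5, north=+0); E at (east=5, north=2).
  D is 3 units northwest of E: delta (east=-3, north=+3); D at (east=2, north=5).
  C is 7 units southwest of D: delta (east=-7, north=-7); C at (east=-5, north=-2).
  B is 7 units south of C: delta (east=+0, north=-7); B at (east=-5, north=-9).
  A is 8 units west of B: delta (east=-8, north=+0); A at (east=-13, north=-9).
Therefore A relative to G: (east=-13, north=-9).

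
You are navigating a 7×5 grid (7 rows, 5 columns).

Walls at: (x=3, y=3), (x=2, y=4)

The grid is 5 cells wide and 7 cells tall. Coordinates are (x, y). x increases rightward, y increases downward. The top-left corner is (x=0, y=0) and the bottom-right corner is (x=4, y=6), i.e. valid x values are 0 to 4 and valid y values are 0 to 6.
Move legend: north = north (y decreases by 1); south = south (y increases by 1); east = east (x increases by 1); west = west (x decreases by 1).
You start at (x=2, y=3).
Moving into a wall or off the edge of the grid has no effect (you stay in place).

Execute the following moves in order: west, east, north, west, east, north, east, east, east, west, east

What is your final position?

Start: (x=2, y=3)
  west (west): (x=2, y=3) -> (x=1, y=3)
  east (east): (x=1, y=3) -> (x=2, y=3)
  north (north): (x=2, y=3) -> (x=2, y=2)
  west (west): (x=2, y=2) -> (x=1, y=2)
  east (east): (x=1, y=2) -> (x=2, y=2)
  north (north): (x=2, y=2) -> (x=2, y=1)
  east (east): (x=2, y=1) -> (x=3, y=1)
  east (east): (x=3, y=1) -> (x=4, y=1)
  east (east): blocked, stay at (x=4, y=1)
  west (west): (x=4, y=1) -> (x=3, y=1)
  east (east): (x=3, y=1) -> (x=4, y=1)
Final: (x=4, y=1)

Answer: Final position: (x=4, y=1)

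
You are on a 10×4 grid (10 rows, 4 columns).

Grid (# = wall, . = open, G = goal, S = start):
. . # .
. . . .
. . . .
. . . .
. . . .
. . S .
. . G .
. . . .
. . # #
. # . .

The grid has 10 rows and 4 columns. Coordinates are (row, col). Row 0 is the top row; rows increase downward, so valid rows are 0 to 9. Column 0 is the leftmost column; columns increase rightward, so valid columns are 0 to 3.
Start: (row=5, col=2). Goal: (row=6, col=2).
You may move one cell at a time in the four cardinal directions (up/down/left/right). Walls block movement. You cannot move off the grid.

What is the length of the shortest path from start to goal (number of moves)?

BFS from (row=5, col=2) until reaching (row=6, col=2):
  Distance 0: (row=5, col=2)
  Distance 1: (row=4, col=2), (row=5, col=1), (row=5, col=3), (row=6, col=2)  <- goal reached here
One shortest path (1 moves): (row=5, col=2) -> (row=6, col=2)

Answer: Shortest path length: 1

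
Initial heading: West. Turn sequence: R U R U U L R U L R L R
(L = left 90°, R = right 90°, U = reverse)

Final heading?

Answer: Final heading: East

Derivation:
Start: West
  R (right (90° clockwise)) -> North
  U (U-turn (180°)) -> South
  R (right (90° clockwise)) -> West
  U (U-turn (180°)) -> East
  U (U-turn (180°)) -> West
  L (left (90° counter-clockwise)) -> South
  R (right (90° clockwise)) -> West
  U (U-turn (180°)) -> East
  L (left (90° counter-clockwise)) -> North
  R (right (90° clockwise)) -> East
  L (left (90° counter-clockwise)) -> North
  R (right (90° clockwise)) -> East
Final: East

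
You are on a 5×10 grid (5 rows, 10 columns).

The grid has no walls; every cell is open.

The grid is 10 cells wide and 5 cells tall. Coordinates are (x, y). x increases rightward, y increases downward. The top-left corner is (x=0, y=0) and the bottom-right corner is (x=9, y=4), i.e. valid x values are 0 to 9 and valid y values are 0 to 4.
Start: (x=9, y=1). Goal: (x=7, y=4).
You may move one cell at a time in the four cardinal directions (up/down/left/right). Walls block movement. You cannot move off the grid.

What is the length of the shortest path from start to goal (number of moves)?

Answer: Shortest path length: 5

Derivation:
BFS from (x=9, y=1) until reaching (x=7, y=4):
  Distance 0: (x=9, y=1)
  Distance 1: (x=9, y=0), (x=8, y=1), (x=9, y=2)
  Distance 2: (x=8, y=0), (x=7, y=1), (x=8, y=2), (x=9, y=3)
  Distance 3: (x=7, y=0), (x=6, y=1), (x=7, y=2), (x=8, y=3), (x=9, y=4)
  Distance 4: (x=6, y=0), (x=5, y=1), (x=6, y=2), (x=7, y=3), (x=8, y=4)
  Distance 5: (x=5, y=0), (x=4, y=1), (x=5, y=2), (x=6, y=3), (x=7, y=4)  <- goal reached here
One shortest path (5 moves): (x=9, y=1) -> (x=8, y=1) -> (x=7, y=1) -> (x=7, y=2) -> (x=7, y=3) -> (x=7, y=4)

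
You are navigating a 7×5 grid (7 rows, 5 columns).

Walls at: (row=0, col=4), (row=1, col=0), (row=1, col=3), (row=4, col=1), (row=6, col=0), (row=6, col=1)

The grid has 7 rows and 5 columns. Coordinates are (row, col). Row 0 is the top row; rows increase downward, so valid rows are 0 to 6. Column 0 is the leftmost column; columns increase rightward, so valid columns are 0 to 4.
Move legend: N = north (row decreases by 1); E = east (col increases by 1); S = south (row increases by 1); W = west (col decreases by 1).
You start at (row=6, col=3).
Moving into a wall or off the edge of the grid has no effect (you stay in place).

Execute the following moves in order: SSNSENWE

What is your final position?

Answer: Final position: (row=5, col=4)

Derivation:
Start: (row=6, col=3)
  S (south): blocked, stay at (row=6, col=3)
  S (south): blocked, stay at (row=6, col=3)
  N (north): (row=6, col=3) -> (row=5, col=3)
  S (south): (row=5, col=3) -> (row=6, col=3)
  E (east): (row=6, col=3) -> (row=6, col=4)
  N (north): (row=6, col=4) -> (row=5, col=4)
  W (west): (row=5, col=4) -> (row=5, col=3)
  E (east): (row=5, col=3) -> (row=5, col=4)
Final: (row=5, col=4)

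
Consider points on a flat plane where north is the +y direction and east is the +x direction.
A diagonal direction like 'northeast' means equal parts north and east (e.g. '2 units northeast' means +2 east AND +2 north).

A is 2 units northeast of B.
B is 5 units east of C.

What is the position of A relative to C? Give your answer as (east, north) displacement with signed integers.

Answer: A is at (east=7, north=2) relative to C.

Derivation:
Place C at the origin (east=0, north=0).
  B is 5 units east of C: delta (east=+5, north=+0); B at (east=5, north=0).
  A is 2 units northeast of B: delta (east=+2, north=+2); A at (east=7, north=2).
Therefore A relative to C: (east=7, north=2).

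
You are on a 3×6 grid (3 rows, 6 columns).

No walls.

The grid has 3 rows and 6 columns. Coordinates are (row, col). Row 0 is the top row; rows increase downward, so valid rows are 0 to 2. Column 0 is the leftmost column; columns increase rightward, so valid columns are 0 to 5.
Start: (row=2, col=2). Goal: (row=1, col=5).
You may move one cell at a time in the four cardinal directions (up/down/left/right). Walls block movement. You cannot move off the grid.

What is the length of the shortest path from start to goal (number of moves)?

Answer: Shortest path length: 4

Derivation:
BFS from (row=2, col=2) until reaching (row=1, col=5):
  Distance 0: (row=2, col=2)
  Distance 1: (row=1, col=2), (row=2, col=1), (row=2, col=3)
  Distance 2: (row=0, col=2), (row=1, col=1), (row=1, col=3), (row=2, col=0), (row=2, col=4)
  Distance 3: (row=0, col=1), (row=0, col=3), (row=1, col=0), (row=1, col=4), (row=2, col=5)
  Distance 4: (row=0, col=0), (row=0, col=4), (row=1, col=5)  <- goal reached here
One shortest path (4 moves): (row=2, col=2) -> (row=2, col=3) -> (row=2, col=4) -> (row=2, col=5) -> (row=1, col=5)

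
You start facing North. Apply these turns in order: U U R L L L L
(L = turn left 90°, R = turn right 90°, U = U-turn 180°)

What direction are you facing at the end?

Start: North
  U (U-turn (180°)) -> South
  U (U-turn (180°)) -> North
  R (right (90° clockwise)) -> East
  L (left (90° counter-clockwise)) -> North
  L (left (90° counter-clockwise)) -> West
  L (left (90° counter-clockwise)) -> South
  L (left (90° counter-clockwise)) -> East
Final: East

Answer: Final heading: East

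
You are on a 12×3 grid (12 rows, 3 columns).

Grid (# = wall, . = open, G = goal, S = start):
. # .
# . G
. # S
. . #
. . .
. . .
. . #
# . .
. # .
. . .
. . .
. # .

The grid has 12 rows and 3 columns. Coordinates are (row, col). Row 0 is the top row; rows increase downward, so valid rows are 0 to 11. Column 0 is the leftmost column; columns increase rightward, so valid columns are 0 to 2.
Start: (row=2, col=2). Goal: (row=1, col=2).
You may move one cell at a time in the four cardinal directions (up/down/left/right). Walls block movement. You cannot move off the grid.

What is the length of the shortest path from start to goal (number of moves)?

BFS from (row=2, col=2) until reaching (row=1, col=2):
  Distance 0: (row=2, col=2)
  Distance 1: (row=1, col=2)  <- goal reached here
One shortest path (1 moves): (row=2, col=2) -> (row=1, col=2)

Answer: Shortest path length: 1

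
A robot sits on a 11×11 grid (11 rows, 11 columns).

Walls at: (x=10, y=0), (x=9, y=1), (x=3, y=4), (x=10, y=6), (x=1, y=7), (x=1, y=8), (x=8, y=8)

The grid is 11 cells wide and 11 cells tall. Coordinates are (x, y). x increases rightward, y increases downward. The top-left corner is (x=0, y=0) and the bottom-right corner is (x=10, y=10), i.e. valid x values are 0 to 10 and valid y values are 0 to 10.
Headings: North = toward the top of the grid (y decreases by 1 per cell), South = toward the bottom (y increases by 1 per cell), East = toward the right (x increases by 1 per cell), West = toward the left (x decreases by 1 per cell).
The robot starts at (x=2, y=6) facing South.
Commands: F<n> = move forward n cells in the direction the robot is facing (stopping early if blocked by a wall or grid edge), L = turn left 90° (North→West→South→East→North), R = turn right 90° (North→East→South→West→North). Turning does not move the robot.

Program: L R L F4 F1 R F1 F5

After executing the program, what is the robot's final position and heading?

Start: (x=2, y=6), facing South
  L: turn left, now facing East
  R: turn right, now facing South
  L: turn left, now facing East
  F4: move forward 4, now at (x=6, y=6)
  F1: move forward 1, now at (x=7, y=6)
  R: turn right, now facing South
  F1: move forward 1, now at (x=7, y=7)
  F5: move forward 3/5 (blocked), now at (x=7, y=10)
Final: (x=7, y=10), facing South

Answer: Final position: (x=7, y=10), facing South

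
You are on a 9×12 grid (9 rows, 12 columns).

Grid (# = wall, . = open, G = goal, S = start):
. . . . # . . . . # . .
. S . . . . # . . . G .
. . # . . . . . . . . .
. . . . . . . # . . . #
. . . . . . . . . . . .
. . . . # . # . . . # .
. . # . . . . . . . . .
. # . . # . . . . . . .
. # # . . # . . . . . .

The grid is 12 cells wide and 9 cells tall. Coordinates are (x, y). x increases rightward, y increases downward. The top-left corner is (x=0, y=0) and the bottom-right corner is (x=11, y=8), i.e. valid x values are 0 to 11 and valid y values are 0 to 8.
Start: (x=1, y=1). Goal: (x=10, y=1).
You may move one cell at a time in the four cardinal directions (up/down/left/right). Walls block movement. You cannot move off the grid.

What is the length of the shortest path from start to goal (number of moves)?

BFS from (x=1, y=1) until reaching (x=10, y=1):
  Distance 0: (x=1, y=1)
  Distance 1: (x=1, y=0), (x=0, y=1), (x=2, y=1), (x=1, y=2)
  Distance 2: (x=0, y=0), (x=2, y=0), (x=3, y=1), (x=0, y=2), (x=1, y=3)
  Distance 3: (x=3, y=0), (x=4, y=1), (x=3, y=2), (x=0, y=3), (x=2, y=3), (x=1, y=4)
  Distance 4: (x=5, y=1), (x=4, y=2), (x=3, y=3), (x=0, y=4), (x=2, y=4), (x=1, y=5)
  Distance 5: (x=5, y=0), (x=5, y=2), (x=4, y=3), (x=3, y=4), (x=0, y=5), (x=2, y=5), (x=1, y=6)
  Distance 6: (x=6, y=0), (x=6, y=2), (x=5, y=3), (x=4, y=4), (x=3, y=5), (x=0, y=6)
  Distance 7: (x=7, y=0), (x=7, y=2), (x=6, y=3), (x=5, y=4), (x=3, y=6), (x=0, y=7)
  Distance 8: (x=8, y=0), (x=7, y=1), (x=8, y=2), (x=6, y=4), (x=5, y=5), (x=4, y=6), (x=3, y=7), (x=0, y=8)
  Distance 9: (x=8, y=1), (x=9, y=2), (x=8, y=3), (x=7, y=4), (x=5, y=6), (x=2, y=7), (x=3, y=8)
  Distance 10: (x=9, y=1), (x=10, y=2), (x=9, y=3), (x=8, y=4), (x=7, y=5), (x=6, y=6), (x=5, y=7), (x=4, y=8)
  Distance 11: (x=10, y=1), (x=11, y=2), (x=10, y=3), (x=9, y=4), (x=8, y=5), (x=7, y=6), (x=6, y=7)  <- goal reached here
One shortest path (11 moves): (x=1, y=1) -> (x=2, y=1) -> (x=3, y=1) -> (x=4, y=1) -> (x=5, y=1) -> (x=5, y=2) -> (x=6, y=2) -> (x=7, y=2) -> (x=8, y=2) -> (x=9, y=2) -> (x=10, y=2) -> (x=10, y=1)

Answer: Shortest path length: 11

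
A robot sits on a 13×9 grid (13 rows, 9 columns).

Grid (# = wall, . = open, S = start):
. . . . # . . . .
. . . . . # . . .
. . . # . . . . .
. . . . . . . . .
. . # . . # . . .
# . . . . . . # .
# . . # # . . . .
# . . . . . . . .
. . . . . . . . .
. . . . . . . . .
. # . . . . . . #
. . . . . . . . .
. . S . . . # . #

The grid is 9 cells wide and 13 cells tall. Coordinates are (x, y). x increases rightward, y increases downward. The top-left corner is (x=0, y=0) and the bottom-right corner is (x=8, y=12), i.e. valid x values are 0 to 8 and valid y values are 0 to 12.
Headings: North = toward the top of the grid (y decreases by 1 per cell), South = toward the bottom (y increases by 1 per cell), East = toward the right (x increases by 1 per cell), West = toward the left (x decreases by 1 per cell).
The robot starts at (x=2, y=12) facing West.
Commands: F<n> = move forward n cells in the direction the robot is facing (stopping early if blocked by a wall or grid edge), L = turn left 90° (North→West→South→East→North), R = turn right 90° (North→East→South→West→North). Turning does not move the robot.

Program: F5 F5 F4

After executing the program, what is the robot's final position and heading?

Answer: Final position: (x=0, y=12), facing West

Derivation:
Start: (x=2, y=12), facing West
  F5: move forward 2/5 (blocked), now at (x=0, y=12)
  F5: move forward 0/5 (blocked), now at (x=0, y=12)
  F4: move forward 0/4 (blocked), now at (x=0, y=12)
Final: (x=0, y=12), facing West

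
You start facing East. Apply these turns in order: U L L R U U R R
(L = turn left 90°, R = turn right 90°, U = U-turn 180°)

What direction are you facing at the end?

Answer: Final heading: North

Derivation:
Start: East
  U (U-turn (180°)) -> West
  L (left (90° counter-clockwise)) -> South
  L (left (90° counter-clockwise)) -> East
  R (right (90° clockwise)) -> South
  U (U-turn (180°)) -> North
  U (U-turn (180°)) -> South
  R (right (90° clockwise)) -> West
  R (right (90° clockwise)) -> North
Final: North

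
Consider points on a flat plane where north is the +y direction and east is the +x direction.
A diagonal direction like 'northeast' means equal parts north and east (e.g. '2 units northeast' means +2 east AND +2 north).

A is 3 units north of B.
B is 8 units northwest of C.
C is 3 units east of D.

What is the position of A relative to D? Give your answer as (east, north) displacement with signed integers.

Place D at the origin (east=0, north=0).
  C is 3 units east of D: delta (east=+3, north=+0); C at (east=3, north=0).
  B is 8 units northwest of C: delta (east=-8, north=+8); B at (east=-5, north=8).
  A is 3 units north of B: delta (east=+0, north=+3); A at (east=-5, north=11).
Therefore A relative to D: (east=-5, north=11).

Answer: A is at (east=-5, north=11) relative to D.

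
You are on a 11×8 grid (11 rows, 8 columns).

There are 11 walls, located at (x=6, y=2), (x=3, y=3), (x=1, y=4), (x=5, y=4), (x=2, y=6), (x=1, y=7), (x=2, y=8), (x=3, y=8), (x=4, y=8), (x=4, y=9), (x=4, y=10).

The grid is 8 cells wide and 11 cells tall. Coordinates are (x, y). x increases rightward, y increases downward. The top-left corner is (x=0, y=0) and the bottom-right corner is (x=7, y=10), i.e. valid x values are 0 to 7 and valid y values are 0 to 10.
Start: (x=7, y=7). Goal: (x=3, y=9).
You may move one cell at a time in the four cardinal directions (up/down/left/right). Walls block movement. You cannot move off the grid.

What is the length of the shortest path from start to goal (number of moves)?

BFS from (x=7, y=7) until reaching (x=3, y=9):
  Distance 0: (x=7, y=7)
  Distance 1: (x=7, y=6), (x=6, y=7), (x=7, y=8)
  Distance 2: (x=7, y=5), (x=6, y=6), (x=5, y=7), (x=6, y=8), (x=7, y=9)
  Distance 3: (x=7, y=4), (x=6, y=5), (x=5, y=6), (x=4, y=7), (x=5, y=8), (x=6, y=9), (x=7, y=10)
  Distance 4: (x=7, y=3), (x=6, y=4), (x=5, y=5), (x=4, y=6), (x=3, y=7), (x=5, y=9), (x=6, y=10)
  Distance 5: (x=7, y=2), (x=6, y=3), (x=4, y=5), (x=3, y=6), (x=2, y=7), (x=5, y=10)
  Distance 6: (x=7, y=1), (x=5, y=3), (x=4, y=4), (x=3, y=5)
  Distance 7: (x=7, y=0), (x=6, y=1), (x=5, y=2), (x=4, y=3), (x=3, y=4), (x=2, y=5)
  Distance 8: (x=6, y=0), (x=5, y=1), (x=4, y=2), (x=2, y=4), (x=1, y=5)
  Distance 9: (x=5, y=0), (x=4, y=1), (x=3, y=2), (x=2, y=3), (x=0, y=5), (x=1, y=6)
  Distance 10: (x=4, y=0), (x=3, y=1), (x=2, y=2), (x=1, y=3), (x=0, y=4), (x=0, y=6)
  Distance 11: (x=3, y=0), (x=2, y=1), (x=1, y=2), (x=0, y=3), (x=0, y=7)
  Distance 12: (x=2, y=0), (x=1, y=1), (x=0, y=2), (x=0, y=8)
  Distance 13: (x=1, y=0), (x=0, y=1), (x=1, y=8), (x=0, y=9)
  Distance 14: (x=0, y=0), (x=1, y=9), (x=0, y=10)
  Distance 15: (x=2, y=9), (x=1, y=10)
  Distance 16: (x=3, y=9), (x=2, y=10)  <- goal reached here
One shortest path (16 moves): (x=7, y=7) -> (x=6, y=7) -> (x=5, y=7) -> (x=4, y=7) -> (x=3, y=7) -> (x=3, y=6) -> (x=3, y=5) -> (x=2, y=5) -> (x=1, y=5) -> (x=0, y=5) -> (x=0, y=6) -> (x=0, y=7) -> (x=0, y=8) -> (x=1, y=8) -> (x=1, y=9) -> (x=2, y=9) -> (x=3, y=9)

Answer: Shortest path length: 16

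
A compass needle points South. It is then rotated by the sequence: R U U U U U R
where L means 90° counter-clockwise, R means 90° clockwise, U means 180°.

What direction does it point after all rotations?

Start: South
  R (right (90° clockwise)) -> West
  U (U-turn (180°)) -> East
  U (U-turn (180°)) -> West
  U (U-turn (180°)) -> East
  U (U-turn (180°)) -> West
  U (U-turn (180°)) -> East
  R (right (90° clockwise)) -> South
Final: South

Answer: Final heading: South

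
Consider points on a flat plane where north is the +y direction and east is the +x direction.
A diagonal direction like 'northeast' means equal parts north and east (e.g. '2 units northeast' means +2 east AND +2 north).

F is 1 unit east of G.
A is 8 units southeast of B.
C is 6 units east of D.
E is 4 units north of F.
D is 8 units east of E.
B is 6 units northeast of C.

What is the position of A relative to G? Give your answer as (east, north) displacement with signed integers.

Answer: A is at (east=29, north=2) relative to G.

Derivation:
Place G at the origin (east=0, north=0).
  F is 1 unit east of G: delta (east=+1, north=+0); F at (east=1, north=0).
  E is 4 units north of F: delta (east=+0, north=+4); E at (east=1, north=4).
  D is 8 units east of E: delta (east=+8, north=+0); D at (east=9, north=4).
  C is 6 units east of D: delta (east=+6, north=+0); C at (east=15, north=4).
  B is 6 units northeast of C: delta (east=+6, north=+6); B at (east=21, north=10).
  A is 8 units southeast of B: delta (east=+8, north=-8); A at (east=29, north=2).
Therefore A relative to G: (east=29, north=2).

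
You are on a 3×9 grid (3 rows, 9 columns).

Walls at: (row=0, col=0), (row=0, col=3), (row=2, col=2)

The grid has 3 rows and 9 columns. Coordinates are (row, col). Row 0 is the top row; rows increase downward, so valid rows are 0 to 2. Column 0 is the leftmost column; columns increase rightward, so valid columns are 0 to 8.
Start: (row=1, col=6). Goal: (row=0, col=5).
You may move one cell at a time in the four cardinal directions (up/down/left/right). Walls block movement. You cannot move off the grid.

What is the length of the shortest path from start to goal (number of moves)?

BFS from (row=1, col=6) until reaching (row=0, col=5):
  Distance 0: (row=1, col=6)
  Distance 1: (row=0, col=6), (row=1, col=5), (row=1, col=7), (row=2, col=6)
  Distance 2: (row=0, col=5), (row=0, col=7), (row=1, col=4), (row=1, col=8), (row=2, col=5), (row=2, col=7)  <- goal reached here
One shortest path (2 moves): (row=1, col=6) -> (row=1, col=5) -> (row=0, col=5)

Answer: Shortest path length: 2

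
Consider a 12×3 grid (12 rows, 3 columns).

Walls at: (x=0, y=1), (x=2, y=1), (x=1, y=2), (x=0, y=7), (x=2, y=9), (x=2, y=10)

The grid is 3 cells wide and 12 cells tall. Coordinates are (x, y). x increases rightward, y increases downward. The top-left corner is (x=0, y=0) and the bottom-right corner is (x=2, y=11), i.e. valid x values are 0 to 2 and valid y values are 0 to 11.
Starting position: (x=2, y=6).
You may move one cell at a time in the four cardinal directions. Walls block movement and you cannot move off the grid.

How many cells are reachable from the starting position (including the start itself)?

BFS flood-fill from (x=2, y=6):
  Distance 0: (x=2, y=6)
  Distance 1: (x=2, y=5), (x=1, y=6), (x=2, y=7)
  Distance 2: (x=2, y=4), (x=1, y=5), (x=0, y=6), (x=1, y=7), (x=2, y=8)
  Distance 3: (x=2, y=3), (x=1, y=4), (x=0, y=5), (x=1, y=8)
  Distance 4: (x=2, y=2), (x=1, y=3), (x=0, y=4), (x=0, y=8), (x=1, y=9)
  Distance 5: (x=0, y=3), (x=0, y=9), (x=1, y=10)
  Distance 6: (x=0, y=2), (x=0, y=10), (x=1, y=11)
  Distance 7: (x=0, y=11), (x=2, y=11)
Total reachable: 26 (grid has 30 open cells total)

Answer: Reachable cells: 26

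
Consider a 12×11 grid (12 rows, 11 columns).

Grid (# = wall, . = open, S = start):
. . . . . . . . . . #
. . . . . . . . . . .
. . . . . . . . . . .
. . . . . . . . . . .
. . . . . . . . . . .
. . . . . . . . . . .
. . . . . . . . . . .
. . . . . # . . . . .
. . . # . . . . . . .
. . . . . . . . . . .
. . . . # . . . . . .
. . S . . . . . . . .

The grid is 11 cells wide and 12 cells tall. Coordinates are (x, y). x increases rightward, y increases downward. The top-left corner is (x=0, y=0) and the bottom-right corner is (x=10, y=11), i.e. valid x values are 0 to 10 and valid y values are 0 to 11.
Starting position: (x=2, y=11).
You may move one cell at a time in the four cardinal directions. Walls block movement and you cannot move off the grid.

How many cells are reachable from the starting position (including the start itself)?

BFS flood-fill from (x=2, y=11):
  Distance 0: (x=2, y=11)
  Distance 1: (x=2, y=10), (x=1, y=11), (x=3, y=11)
  Distance 2: (x=2, y=9), (x=1, y=10), (x=3, y=10), (x=0, y=11), (x=4, y=11)
  Distance 3: (x=2, y=8), (x=1, y=9), (x=3, y=9), (x=0, y=10), (x=5, y=11)
  Distance 4: (x=2, y=7), (x=1, y=8), (x=0, y=9), (x=4, y=9), (x=5, y=10), (x=6, y=11)
  Distance 5: (x=2, y=6), (x=1, y=7), (x=3, y=7), (x=0, y=8), (x=4, y=8), (x=5, y=9), (x=6, y=10), (x=7, y=11)
  Distance 6: (x=2, y=5), (x=1, y=6), (x=3, y=6), (x=0, y=7), (x=4, y=7), (x=5, y=8), (x=6, y=9), (x=7, y=10), (x=8, y=11)
  Distance 7: (x=2, y=4), (x=1, y=5), (x=3, y=5), (x=0, y=6), (x=4, y=6), (x=6, y=8), (x=7, y=9), (x=8, y=10), (x=9, y=11)
  Distance 8: (x=2, y=3), (x=1, y=4), (x=3, y=4), (x=0, y=5), (x=4, y=5), (x=5, y=6), (x=6, y=7), (x=7, y=8), (x=8, y=9), (x=9, y=10), (x=10, y=11)
  Distance 9: (x=2, y=2), (x=1, y=3), (x=3, y=3), (x=0, y=4), (x=4, y=4), (x=5, y=5), (x=6, y=6), (x=7, y=7), (x=8, y=8), (x=9, y=9), (x=10, y=10)
  Distance 10: (x=2, y=1), (x=1, y=2), (x=3, y=2), (x=0, y=3), (x=4, y=3), (x=5, y=4), (x=6, y=5), (x=7, y=6), (x=8, y=7), (x=9, y=8), (x=10, y=9)
  Distance 11: (x=2, y=0), (x=1, y=1), (x=3, y=1), (x=0, y=2), (x=4, y=2), (x=5, y=3), (x=6, y=4), (x=7, y=5), (x=8, y=6), (x=9, y=7), (x=10, y=8)
  Distance 12: (x=1, y=0), (x=3, y=0), (x=0, y=1), (x=4, y=1), (x=5, y=2), (x=6, y=3), (x=7, y=4), (x=8, y=5), (x=9, y=6), (x=10, y=7)
  Distance 13: (x=0, y=0), (x=4, y=0), (x=5, y=1), (x=6, y=2), (x=7, y=3), (x=8, y=4), (x=9, y=5), (x=10, y=6)
  Distance 14: (x=5, y=0), (x=6, y=1), (x=7, y=2), (x=8, y=3), (x=9, y=4), (x=10, y=5)
  Distance 15: (x=6, y=0), (x=7, y=1), (x=8, y=2), (x=9, y=3), (x=10, y=4)
  Distance 16: (x=7, y=0), (x=8, y=1), (x=9, y=2), (x=10, y=3)
  Distance 17: (x=8, y=0), (x=9, y=1), (x=10, y=2)
  Distance 18: (x=9, y=0), (x=10, y=1)
Total reachable: 128 (grid has 128 open cells total)

Answer: Reachable cells: 128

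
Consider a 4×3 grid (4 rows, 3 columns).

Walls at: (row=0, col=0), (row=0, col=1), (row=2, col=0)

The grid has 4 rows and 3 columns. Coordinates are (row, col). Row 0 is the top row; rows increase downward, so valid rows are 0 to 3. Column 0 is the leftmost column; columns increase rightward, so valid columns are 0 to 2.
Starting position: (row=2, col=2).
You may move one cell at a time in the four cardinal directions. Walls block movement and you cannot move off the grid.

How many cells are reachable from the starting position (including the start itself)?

Answer: Reachable cells: 9

Derivation:
BFS flood-fill from (row=2, col=2):
  Distance 0: (row=2, col=2)
  Distance 1: (row=1, col=2), (row=2, col=1), (row=3, col=2)
  Distance 2: (row=0, col=2), (row=1, col=1), (row=3, col=1)
  Distance 3: (row=1, col=0), (row=3, col=0)
Total reachable: 9 (grid has 9 open cells total)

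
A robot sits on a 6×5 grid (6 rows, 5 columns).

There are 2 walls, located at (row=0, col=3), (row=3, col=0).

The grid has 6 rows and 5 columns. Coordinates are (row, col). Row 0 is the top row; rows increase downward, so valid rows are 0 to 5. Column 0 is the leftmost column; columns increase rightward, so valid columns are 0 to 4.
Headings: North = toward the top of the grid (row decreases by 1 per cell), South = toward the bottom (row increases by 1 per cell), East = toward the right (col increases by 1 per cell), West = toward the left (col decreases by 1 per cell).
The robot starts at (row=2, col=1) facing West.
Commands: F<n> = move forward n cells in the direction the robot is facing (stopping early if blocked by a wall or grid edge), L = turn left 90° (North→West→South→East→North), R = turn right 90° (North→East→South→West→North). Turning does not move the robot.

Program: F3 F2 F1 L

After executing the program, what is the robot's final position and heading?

Answer: Final position: (row=2, col=0), facing South

Derivation:
Start: (row=2, col=1), facing West
  F3: move forward 1/3 (blocked), now at (row=2, col=0)
  F2: move forward 0/2 (blocked), now at (row=2, col=0)
  F1: move forward 0/1 (blocked), now at (row=2, col=0)
  L: turn left, now facing South
Final: (row=2, col=0), facing South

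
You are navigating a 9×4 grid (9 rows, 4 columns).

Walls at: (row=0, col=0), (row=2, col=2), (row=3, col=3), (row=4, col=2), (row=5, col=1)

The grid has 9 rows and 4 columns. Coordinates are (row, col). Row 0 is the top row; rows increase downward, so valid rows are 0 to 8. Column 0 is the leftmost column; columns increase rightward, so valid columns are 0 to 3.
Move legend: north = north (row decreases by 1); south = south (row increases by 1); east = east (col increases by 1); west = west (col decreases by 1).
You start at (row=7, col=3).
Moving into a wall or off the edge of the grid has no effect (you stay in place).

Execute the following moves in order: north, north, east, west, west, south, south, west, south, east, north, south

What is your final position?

Start: (row=7, col=3)
  north (north): (row=7, col=3) -> (row=6, col=3)
  north (north): (row=6, col=3) -> (row=5, col=3)
  east (east): blocked, stay at (row=5, col=3)
  west (west): (row=5, col=3) -> (row=5, col=2)
  west (west): blocked, stay at (row=5, col=2)
  south (south): (row=5, col=2) -> (row=6, col=2)
  south (south): (row=6, col=2) -> (row=7, col=2)
  west (west): (row=7, col=2) -> (row=7, col=1)
  south (south): (row=7, col=1) -> (row=8, col=1)
  east (east): (row=8, col=1) -> (row=8, col=2)
  north (north): (row=8, col=2) -> (row=7, col=2)
  south (south): (row=7, col=2) -> (row=8, col=2)
Final: (row=8, col=2)

Answer: Final position: (row=8, col=2)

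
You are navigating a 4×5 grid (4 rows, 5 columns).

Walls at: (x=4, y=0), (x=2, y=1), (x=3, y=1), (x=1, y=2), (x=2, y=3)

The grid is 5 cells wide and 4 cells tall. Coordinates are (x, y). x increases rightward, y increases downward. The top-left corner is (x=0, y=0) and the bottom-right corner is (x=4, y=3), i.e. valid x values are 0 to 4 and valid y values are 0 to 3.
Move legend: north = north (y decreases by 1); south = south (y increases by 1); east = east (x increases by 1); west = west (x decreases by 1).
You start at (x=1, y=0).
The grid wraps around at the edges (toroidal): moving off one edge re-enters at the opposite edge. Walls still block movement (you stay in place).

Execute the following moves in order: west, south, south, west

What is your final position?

Answer: Final position: (x=4, y=2)

Derivation:
Start: (x=1, y=0)
  west (west): (x=1, y=0) -> (x=0, y=0)
  south (south): (x=0, y=0) -> (x=0, y=1)
  south (south): (x=0, y=1) -> (x=0, y=2)
  west (west): (x=0, y=2) -> (x=4, y=2)
Final: (x=4, y=2)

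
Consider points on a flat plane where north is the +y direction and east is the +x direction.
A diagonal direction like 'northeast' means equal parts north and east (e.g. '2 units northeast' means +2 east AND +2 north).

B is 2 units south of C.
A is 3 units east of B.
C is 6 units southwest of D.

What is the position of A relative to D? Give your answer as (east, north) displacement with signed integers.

Answer: A is at (east=-3, north=-8) relative to D.

Derivation:
Place D at the origin (east=0, north=0).
  C is 6 units southwest of D: delta (east=-6, north=-6); C at (east=-6, north=-6).
  B is 2 units south of C: delta (east=+0, north=-2); B at (east=-6, north=-8).
  A is 3 units east of B: delta (east=+3, north=+0); A at (east=-3, north=-8).
Therefore A relative to D: (east=-3, north=-8).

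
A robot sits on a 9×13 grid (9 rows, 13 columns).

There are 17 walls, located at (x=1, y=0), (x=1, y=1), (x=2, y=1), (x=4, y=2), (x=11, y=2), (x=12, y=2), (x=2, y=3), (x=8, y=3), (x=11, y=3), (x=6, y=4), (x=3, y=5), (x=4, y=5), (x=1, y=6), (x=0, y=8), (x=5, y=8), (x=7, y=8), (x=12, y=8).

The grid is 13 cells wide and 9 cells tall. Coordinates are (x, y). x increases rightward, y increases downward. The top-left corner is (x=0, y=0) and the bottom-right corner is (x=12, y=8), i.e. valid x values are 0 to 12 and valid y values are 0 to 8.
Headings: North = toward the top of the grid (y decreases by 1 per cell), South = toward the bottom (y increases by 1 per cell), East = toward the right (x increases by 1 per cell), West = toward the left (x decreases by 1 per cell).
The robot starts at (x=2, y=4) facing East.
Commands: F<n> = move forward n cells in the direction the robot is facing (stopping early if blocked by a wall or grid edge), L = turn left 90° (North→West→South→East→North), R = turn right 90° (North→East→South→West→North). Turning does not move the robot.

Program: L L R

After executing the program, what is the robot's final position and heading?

Answer: Final position: (x=2, y=4), facing North

Derivation:
Start: (x=2, y=4), facing East
  L: turn left, now facing North
  L: turn left, now facing West
  R: turn right, now facing North
Final: (x=2, y=4), facing North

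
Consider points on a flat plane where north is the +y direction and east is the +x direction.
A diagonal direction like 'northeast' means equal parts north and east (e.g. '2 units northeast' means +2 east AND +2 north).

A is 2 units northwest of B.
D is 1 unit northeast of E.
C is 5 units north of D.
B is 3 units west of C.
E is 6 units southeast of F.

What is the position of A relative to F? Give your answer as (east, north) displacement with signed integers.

Place F at the origin (east=0, north=0).
  E is 6 units southeast of F: delta (east=+6, north=-6); E at (east=6, north=-6).
  D is 1 unit northeast of E: delta (east=+1, north=+1); D at (east=7, north=-5).
  C is 5 units north of D: delta (east=+0, north=+5); C at (east=7, north=0).
  B is 3 units west of C: delta (east=-3, north=+0); B at (east=4, north=0).
  A is 2 units northwest of B: delta (east=-2, north=+2); A at (east=2, north=2).
Therefore A relative to F: (east=2, north=2).

Answer: A is at (east=2, north=2) relative to F.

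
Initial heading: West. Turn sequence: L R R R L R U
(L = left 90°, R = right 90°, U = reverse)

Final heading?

Answer: Final heading: West

Derivation:
Start: West
  L (left (90° counter-clockwise)) -> South
  R (right (90° clockwise)) -> West
  R (right (90° clockwise)) -> North
  R (right (90° clockwise)) -> East
  L (left (90° counter-clockwise)) -> North
  R (right (90° clockwise)) -> East
  U (U-turn (180°)) -> West
Final: West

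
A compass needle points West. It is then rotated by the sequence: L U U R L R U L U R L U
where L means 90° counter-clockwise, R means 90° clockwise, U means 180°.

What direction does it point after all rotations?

Start: West
  L (left (90° counter-clockwise)) -> South
  U (U-turn (180°)) -> North
  U (U-turn (180°)) -> South
  R (right (90° clockwise)) -> West
  L (left (90° counter-clockwise)) -> South
  R (right (90° clockwise)) -> West
  U (U-turn (180°)) -> East
  L (left (90° counter-clockwise)) -> North
  U (U-turn (180°)) -> South
  R (right (90° clockwise)) -> West
  L (left (90° counter-clockwise)) -> South
  U (U-turn (180°)) -> North
Final: North

Answer: Final heading: North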